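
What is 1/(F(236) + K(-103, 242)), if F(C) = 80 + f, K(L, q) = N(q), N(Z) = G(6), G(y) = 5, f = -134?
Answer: -1/49 ≈ -0.020408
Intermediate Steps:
N(Z) = 5
K(L, q) = 5
F(C) = -54 (F(C) = 80 - 134 = -54)
1/(F(236) + K(-103, 242)) = 1/(-54 + 5) = 1/(-49) = -1/49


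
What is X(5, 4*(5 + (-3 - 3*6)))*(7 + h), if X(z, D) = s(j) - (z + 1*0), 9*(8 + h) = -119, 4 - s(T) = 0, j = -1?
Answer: 128/9 ≈ 14.222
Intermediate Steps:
s(T) = 4 (s(T) = 4 - 1*0 = 4 + 0 = 4)
h = -191/9 (h = -8 + (1/9)*(-119) = -8 - 119/9 = -191/9 ≈ -21.222)
X(z, D) = 4 - z (X(z, D) = 4 - (z + 1*0) = 4 - (z + 0) = 4 - z)
X(5, 4*(5 + (-3 - 3*6)))*(7 + h) = (4 - 1*5)*(7 - 191/9) = (4 - 5)*(-128/9) = -1*(-128/9) = 128/9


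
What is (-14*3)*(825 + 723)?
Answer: -65016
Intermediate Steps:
(-14*3)*(825 + 723) = -42*1548 = -65016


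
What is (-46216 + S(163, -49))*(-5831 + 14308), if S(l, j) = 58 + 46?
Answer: -390891424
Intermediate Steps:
S(l, j) = 104
(-46216 + S(163, -49))*(-5831 + 14308) = (-46216 + 104)*(-5831 + 14308) = -46112*8477 = -390891424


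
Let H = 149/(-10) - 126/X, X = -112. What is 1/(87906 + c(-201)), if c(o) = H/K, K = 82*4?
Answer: 13120/1153326169 ≈ 1.1376e-5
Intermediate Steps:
K = 328
H = -551/40 (H = 149/(-10) - 126/(-112) = 149*(-1/10) - 126*(-1/112) = -149/10 + 9/8 = -551/40 ≈ -13.775)
c(o) = -551/13120 (c(o) = -551/40/328 = -551/40*1/328 = -551/13120)
1/(87906 + c(-201)) = 1/(87906 - 551/13120) = 1/(1153326169/13120) = 13120/1153326169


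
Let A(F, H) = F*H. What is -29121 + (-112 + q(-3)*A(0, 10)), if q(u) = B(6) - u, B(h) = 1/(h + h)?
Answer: -29233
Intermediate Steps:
B(h) = 1/(2*h)
q(u) = 1/12 - u (q(u) = (½)/6 - u = (½)*(⅙) - u = 1/12 - u)
-29121 + (-112 + q(-3)*A(0, 10)) = -29121 + (-112 + (1/12 - 1*(-3))*(0*10)) = -29121 + (-112 + (1/12 + 3)*0) = -29121 + (-112 + (37/12)*0) = -29121 + (-112 + 0) = -29121 - 112 = -29233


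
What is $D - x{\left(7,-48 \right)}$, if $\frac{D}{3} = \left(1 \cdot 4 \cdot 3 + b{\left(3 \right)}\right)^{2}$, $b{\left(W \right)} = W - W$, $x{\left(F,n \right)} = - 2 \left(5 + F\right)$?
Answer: $456$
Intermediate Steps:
$x{\left(F,n \right)} = -10 - 2 F$
$b{\left(W \right)} = 0$
$D = 432$ ($D = 3 \left(1 \cdot 4 \cdot 3 + 0\right)^{2} = 3 \left(4 \cdot 3 + 0\right)^{2} = 3 \left(12 + 0\right)^{2} = 3 \cdot 12^{2} = 3 \cdot 144 = 432$)
$D - x{\left(7,-48 \right)} = 432 - \left(-10 - 14\right) = 432 - -24 = 432 + 24 = 456$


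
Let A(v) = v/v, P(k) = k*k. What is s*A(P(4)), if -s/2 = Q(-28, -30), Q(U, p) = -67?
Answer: 134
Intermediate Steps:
P(k) = k²
s = 134 (s = -2*(-67) = 134)
A(v) = 1
s*A(P(4)) = 134*1 = 134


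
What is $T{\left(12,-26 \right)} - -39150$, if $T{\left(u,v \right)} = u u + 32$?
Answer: $39326$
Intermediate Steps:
$T{\left(u,v \right)} = 32 + u^{2}$ ($T{\left(u,v \right)} = u^{2} + 32 = 32 + u^{2}$)
$T{\left(12,-26 \right)} - -39150 = \left(32 + 12^{2}\right) - -39150 = \left(32 + 144\right) + 39150 = 176 + 39150 = 39326$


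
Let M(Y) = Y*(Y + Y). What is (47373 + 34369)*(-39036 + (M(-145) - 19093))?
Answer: -1314329618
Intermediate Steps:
M(Y) = 2*Y² (M(Y) = Y*(2*Y) = 2*Y²)
(47373 + 34369)*(-39036 + (M(-145) - 19093)) = (47373 + 34369)*(-39036 + (2*(-145)² - 19093)) = 81742*(-39036 + (2*21025 - 19093)) = 81742*(-39036 + (42050 - 19093)) = 81742*(-39036 + 22957) = 81742*(-16079) = -1314329618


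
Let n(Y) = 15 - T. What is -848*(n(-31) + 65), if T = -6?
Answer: -72928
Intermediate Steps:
n(Y) = 21 (n(Y) = 15 - 1*(-6) = 15 + 6 = 21)
-848*(n(-31) + 65) = -848*(21 + 65) = -848*86 = -72928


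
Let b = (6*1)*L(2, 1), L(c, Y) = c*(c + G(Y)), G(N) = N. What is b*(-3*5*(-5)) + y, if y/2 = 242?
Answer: 3184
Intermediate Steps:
y = 484 (y = 2*242 = 484)
L(c, Y) = c*(Y + c) (L(c, Y) = c*(c + Y) = c*(Y + c))
b = 36 (b = (6*1)*(2*(1 + 2)) = 6*(2*3) = 6*6 = 36)
b*(-3*5*(-5)) + y = 36*(-3*5*(-5)) + 484 = 36*(-15*(-5)) + 484 = 36*75 + 484 = 2700 + 484 = 3184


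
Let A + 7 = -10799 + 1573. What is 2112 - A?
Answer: 11345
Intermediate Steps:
A = -9233 (A = -7 + (-10799 + 1573) = -7 - 9226 = -9233)
2112 - A = 2112 - 1*(-9233) = 2112 + 9233 = 11345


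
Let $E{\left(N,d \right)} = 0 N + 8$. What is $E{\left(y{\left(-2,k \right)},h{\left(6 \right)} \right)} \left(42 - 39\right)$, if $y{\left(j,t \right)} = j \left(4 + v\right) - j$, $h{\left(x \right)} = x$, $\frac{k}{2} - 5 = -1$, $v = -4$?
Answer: $24$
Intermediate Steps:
$k = 8$ ($k = 10 + 2 \left(-1\right) = 10 - 2 = 8$)
$y{\left(j,t \right)} = - j$ ($y{\left(j,t \right)} = j \left(4 - 4\right) - j = j 0 - j = 0 - j = - j$)
$E{\left(N,d \right)} = 8$ ($E{\left(N,d \right)} = 0 + 8 = 8$)
$E{\left(y{\left(-2,k \right)},h{\left(6 \right)} \right)} \left(42 - 39\right) = 8 \left(42 - 39\right) = 8 \cdot 3 = 24$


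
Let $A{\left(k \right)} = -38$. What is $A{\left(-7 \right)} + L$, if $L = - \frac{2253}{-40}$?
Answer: $\frac{733}{40} \approx 18.325$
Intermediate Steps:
$L = \frac{2253}{40}$ ($L = \left(-2253\right) \left(- \frac{1}{40}\right) = \frac{2253}{40} \approx 56.325$)
$A{\left(-7 \right)} + L = -38 + \frac{2253}{40} = \frac{733}{40}$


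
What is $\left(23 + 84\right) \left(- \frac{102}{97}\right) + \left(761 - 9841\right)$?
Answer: $- \frac{891674}{97} \approx -9192.5$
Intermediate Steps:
$\left(23 + 84\right) \left(- \frac{102}{97}\right) + \left(761 - 9841\right) = 107 \left(\left(-102\right) \frac{1}{97}\right) - 9080 = 107 \left(- \frac{102}{97}\right) - 9080 = - \frac{10914}{97} - 9080 = - \frac{891674}{97}$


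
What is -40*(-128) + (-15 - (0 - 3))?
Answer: 5108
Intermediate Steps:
-40*(-128) + (-15 - (0 - 3)) = 5120 + (-15 - 1*(-3)) = 5120 + (-15 + 3) = 5120 - 12 = 5108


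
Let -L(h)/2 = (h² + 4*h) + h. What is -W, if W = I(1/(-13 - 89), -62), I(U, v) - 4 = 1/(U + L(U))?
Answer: -3517/229 ≈ -15.358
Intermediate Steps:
L(h) = -10*h - 2*h² (L(h) = -2*((h² + 4*h) + h) = -2*(h² + 5*h) = -10*h - 2*h²)
I(U, v) = 4 + 1/(U - 2*U*(5 + U))
W = 3517/229 (W = (-1 + 8*(1/(-13 - 89))² + 36/(-13 - 89))/((1/(-13 - 89))*(9 + 2/(-13 - 89))) = (-1 + 8*(1/(-102))² + 36/(-102))/((1/(-102))*(9 + 2/(-102))) = (-1 + 8*(-1/102)² + 36*(-1/102))/((-1/102)*(9 + 2*(-1/102))) = -102*(-1 + 8*(1/10404) - 6/17)/(9 - 1/51) = -102*(-1 + 2/2601 - 6/17)/458/51 = -102*51/458*(-3517/2601) = 3517/229 ≈ 15.358)
-W = -1*3517/229 = -3517/229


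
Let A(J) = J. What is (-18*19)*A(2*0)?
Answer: 0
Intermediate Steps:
(-18*19)*A(2*0) = (-18*19)*(2*0) = -342*0 = 0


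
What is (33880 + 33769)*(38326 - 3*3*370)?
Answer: 2367444404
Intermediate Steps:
(33880 + 33769)*(38326 - 3*3*370) = 67649*(38326 - 9*370) = 67649*(38326 - 3330) = 67649*34996 = 2367444404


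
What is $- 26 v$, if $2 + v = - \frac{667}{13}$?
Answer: $1386$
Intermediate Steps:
$v = - \frac{693}{13}$ ($v = -2 - \frac{667}{13} = - \frac{693}{13} \approx -53.308$)
$- 26 v = \left(-26\right) \left(- \frac{693}{13}\right) = 1386$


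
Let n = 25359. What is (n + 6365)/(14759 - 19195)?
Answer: -7931/1109 ≈ -7.1515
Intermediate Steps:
(n + 6365)/(14759 - 19195) = (25359 + 6365)/(14759 - 19195) = 31724/(-4436) = 31724*(-1/4436) = -7931/1109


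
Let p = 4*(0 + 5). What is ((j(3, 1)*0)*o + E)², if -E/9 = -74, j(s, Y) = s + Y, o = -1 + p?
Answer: 443556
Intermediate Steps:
p = 20 (p = 4*5 = 20)
o = 19 (o = -1 + 20 = 19)
j(s, Y) = Y + s
E = 666 (E = -9*(-74) = 666)
((j(3, 1)*0)*o + E)² = (((1 + 3)*0)*19 + 666)² = ((4*0)*19 + 666)² = (0*19 + 666)² = (0 + 666)² = 666² = 443556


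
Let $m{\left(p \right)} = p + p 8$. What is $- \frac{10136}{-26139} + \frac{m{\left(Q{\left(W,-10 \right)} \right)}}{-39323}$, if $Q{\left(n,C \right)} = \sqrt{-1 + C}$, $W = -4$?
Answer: $\frac{10136}{26139} - \frac{9 i \sqrt{11}}{39323} \approx 0.38777 - 0.00075909 i$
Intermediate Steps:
$m{\left(p \right)} = 9 p$ ($m{\left(p \right)} = p + 8 p = 9 p$)
$- \frac{10136}{-26139} + \frac{m{\left(Q{\left(W,-10 \right)} \right)}}{-39323} = - \frac{10136}{-26139} + \frac{9 \sqrt{-1 - 10}}{-39323} = \left(-10136\right) \left(- \frac{1}{26139}\right) + 9 \sqrt{-11} \left(- \frac{1}{39323}\right) = \frac{10136}{26139} + 9 i \sqrt{11} \left(- \frac{1}{39323}\right) = \frac{10136}{26139} - \frac{9 i \sqrt{11}}{39323}$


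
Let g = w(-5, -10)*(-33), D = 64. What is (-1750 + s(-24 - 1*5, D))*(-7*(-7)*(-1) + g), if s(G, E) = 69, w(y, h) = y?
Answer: -194996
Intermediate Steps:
g = 165 (g = -5*(-33) = 165)
(-1750 + s(-24 - 1*5, D))*(-7*(-7)*(-1) + g) = (-1750 + 69)*(-7*(-7)*(-1) + 165) = -1681*(49*(-1) + 165) = -1681*(-49 + 165) = -1681*116 = -194996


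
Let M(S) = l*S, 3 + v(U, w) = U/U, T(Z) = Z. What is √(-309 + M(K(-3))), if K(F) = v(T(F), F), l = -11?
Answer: I*√287 ≈ 16.941*I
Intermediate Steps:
v(U, w) = -2 (v(U, w) = -3 + U/U = -3 + 1 = -2)
K(F) = -2
M(S) = -11*S
√(-309 + M(K(-3))) = √(-309 - 11*(-2)) = √(-309 + 22) = √(-287) = I*√287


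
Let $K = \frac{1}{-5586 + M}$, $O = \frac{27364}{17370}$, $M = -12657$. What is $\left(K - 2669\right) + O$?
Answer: $- \frac{46958664706}{17604495} \approx -2667.4$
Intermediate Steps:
$O = \frac{13682}{8685}$ ($O = 27364 \cdot \frac{1}{17370} = \frac{13682}{8685} \approx 1.5754$)
$K = - \frac{1}{18243}$ ($K = \frac{1}{-5586 - 12657} = \frac{1}{-18243} = - \frac{1}{18243} \approx -5.4816 \cdot 10^{-5}$)
$\left(K - 2669\right) + O = \left(- \frac{1}{18243} - 2669\right) + \frac{13682}{8685} = - \frac{48690568}{18243} + \frac{13682}{8685} = - \frac{46958664706}{17604495}$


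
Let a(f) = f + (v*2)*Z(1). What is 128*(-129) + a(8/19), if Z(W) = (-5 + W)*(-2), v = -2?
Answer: -314328/19 ≈ -16544.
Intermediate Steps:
Z(W) = 10 - 2*W
a(f) = -32 + f (a(f) = f + (-2*2)*(10 - 2*1) = f - 4*(10 - 2) = f - 4*8 = f - 32 = -32 + f)
128*(-129) + a(8/19) = 128*(-129) + (-32 + 8/19) = -16512 + (-32 + 8*(1/19)) = -16512 + (-32 + 8/19) = -16512 - 600/19 = -314328/19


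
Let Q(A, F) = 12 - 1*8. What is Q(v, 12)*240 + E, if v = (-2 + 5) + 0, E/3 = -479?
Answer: -477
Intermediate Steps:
E = -1437 (E = 3*(-479) = -1437)
v = 3 (v = 3 + 0 = 3)
Q(A, F) = 4 (Q(A, F) = 12 - 8 = 4)
Q(v, 12)*240 + E = 4*240 - 1437 = 960 - 1437 = -477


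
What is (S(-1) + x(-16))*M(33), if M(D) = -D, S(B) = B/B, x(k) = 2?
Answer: -99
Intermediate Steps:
S(B) = 1
(S(-1) + x(-16))*M(33) = (1 + 2)*(-1*33) = 3*(-33) = -99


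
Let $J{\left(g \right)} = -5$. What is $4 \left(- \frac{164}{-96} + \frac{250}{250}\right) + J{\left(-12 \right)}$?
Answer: $\frac{35}{6} \approx 5.8333$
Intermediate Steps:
$4 \left(- \frac{164}{-96} + \frac{250}{250}\right) + J{\left(-12 \right)} = 4 \left(- \frac{164}{-96} + \frac{250}{250}\right) - 5 = 4 \left(\left(-164\right) \left(- \frac{1}{96}\right) + 250 \cdot \frac{1}{250}\right) - 5 = 4 \left(\frac{41}{24} + 1\right) - 5 = 4 \cdot \frac{65}{24} - 5 = \frac{65}{6} - 5 = \frac{35}{6}$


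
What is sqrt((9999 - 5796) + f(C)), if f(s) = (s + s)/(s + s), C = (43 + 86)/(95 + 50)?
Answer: 2*sqrt(1051) ≈ 64.838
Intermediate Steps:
C = 129/145 ≈ 0.88966
f(s) = 1 (f(s) = (2*s)/((2*s)) = (2*s)*(1/(2*s)) = 1)
sqrt((9999 - 5796) + f(C)) = sqrt((9999 - 5796) + 1) = sqrt(4203 + 1) = sqrt(4204) = 2*sqrt(1051)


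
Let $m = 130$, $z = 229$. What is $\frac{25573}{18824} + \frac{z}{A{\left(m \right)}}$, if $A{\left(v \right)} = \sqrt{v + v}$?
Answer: $\frac{25573}{18824} + \frac{229 \sqrt{65}}{130} \approx 15.561$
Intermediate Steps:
$A{\left(v \right)} = \sqrt{2} \sqrt{v}$ ($A{\left(v \right)} = \sqrt{2 v} = \sqrt{2} \sqrt{v}$)
$\frac{25573}{18824} + \frac{z}{A{\left(m \right)}} = \frac{25573}{18824} + \frac{229}{\sqrt{2} \sqrt{130}} = 25573 \cdot \frac{1}{18824} + \frac{229}{2 \sqrt{65}} = \frac{25573}{18824} + 229 \frac{\sqrt{65}}{130} = \frac{25573}{18824} + \frac{229 \sqrt{65}}{130}$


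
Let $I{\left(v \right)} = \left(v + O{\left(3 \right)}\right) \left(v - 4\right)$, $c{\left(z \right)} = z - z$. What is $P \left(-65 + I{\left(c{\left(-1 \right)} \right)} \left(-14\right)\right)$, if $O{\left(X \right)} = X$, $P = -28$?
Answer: $-2884$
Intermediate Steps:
$c{\left(z \right)} = 0$
$I{\left(v \right)} = \left(-4 + v\right) \left(3 + v\right)$ ($I{\left(v \right)} = \left(v + 3\right) \left(v - 4\right) = \left(3 + v\right) \left(-4 + v\right) = \left(-4 + v\right) \left(3 + v\right)$)
$P \left(-65 + I{\left(c{\left(-1 \right)} \right)} \left(-14\right)\right) = - 28 \left(-65 + \left(-12 + 0^{2} - 0\right) \left(-14\right)\right) = - 28 \left(-65 + \left(-12 + 0 + 0\right) \left(-14\right)\right) = - 28 \left(-65 - -168\right) = - 28 \left(-65 + 168\right) = \left(-28\right) 103 = -2884$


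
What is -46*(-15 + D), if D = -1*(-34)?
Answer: -874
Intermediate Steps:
D = 34
-46*(-15 + D) = -46*(-15 + 34) = -46*19 = -874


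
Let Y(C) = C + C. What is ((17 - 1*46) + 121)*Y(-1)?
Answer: -184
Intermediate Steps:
Y(C) = 2*C
((17 - 1*46) + 121)*Y(-1) = ((17 - 1*46) + 121)*(2*(-1)) = ((17 - 46) + 121)*(-2) = (-29 + 121)*(-2) = 92*(-2) = -184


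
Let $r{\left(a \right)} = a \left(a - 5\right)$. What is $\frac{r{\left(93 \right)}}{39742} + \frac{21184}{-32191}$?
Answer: $- \frac{9329732}{20634431} \approx -0.45214$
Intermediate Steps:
$r{\left(a \right)} = a \left(-5 + a\right)$
$\frac{r{\left(93 \right)}}{39742} + \frac{21184}{-32191} = \frac{93 \left(-5 + 93\right)}{39742} + \frac{21184}{-32191} = 93 \cdot 88 \cdot \frac{1}{39742} + 21184 \left(- \frac{1}{32191}\right) = 8184 \cdot \frac{1}{39742} - \frac{21184}{32191} = \frac{132}{641} - \frac{21184}{32191} = - \frac{9329732}{20634431}$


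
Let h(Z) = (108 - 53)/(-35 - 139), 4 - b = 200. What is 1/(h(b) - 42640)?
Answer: -174/7419415 ≈ -2.3452e-5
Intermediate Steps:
b = -196 (b = 4 - 1*200 = 4 - 200 = -196)
h(Z) = -55/174 (h(Z) = 55/(-174) = 55*(-1/174) = -55/174)
1/(h(b) - 42640) = 1/(-55/174 - 42640) = 1/(-7419415/174) = -174/7419415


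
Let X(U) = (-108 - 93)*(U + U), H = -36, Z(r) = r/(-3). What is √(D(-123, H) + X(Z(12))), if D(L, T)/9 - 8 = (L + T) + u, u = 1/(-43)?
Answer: √460014/43 ≈ 15.773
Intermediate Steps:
u = -1/43 ≈ -0.023256
Z(r) = -r/3 (Z(r) = r*(-⅓) = -r/3)
D(L, T) = 3087/43 + 9*L + 9*T (D(L, T) = 72 + 9*((L + T) - 1/43) = 72 + 9*(-1/43 + L + T) = 72 + (-9/43 + 9*L + 9*T) = 3087/43 + 9*L + 9*T)
X(U) = -402*U
√(D(-123, H) + X(Z(12))) = √((3087/43 + 9*(-123) + 9*(-36)) - (-134)*12) = √((3087/43 - 1107 - 324) - 402*(-4)) = √(-58446/43 + 1608) = √(10698/43) = √460014/43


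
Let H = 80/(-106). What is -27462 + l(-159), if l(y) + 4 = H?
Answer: -1455738/53 ≈ -27467.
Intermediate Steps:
H = -40/53 (H = 80*(-1/106) = -40/53 ≈ -0.75472)
l(y) = -252/53 (l(y) = -4 - 40/53 = -252/53)
-27462 + l(-159) = -27462 - 252/53 = -1455738/53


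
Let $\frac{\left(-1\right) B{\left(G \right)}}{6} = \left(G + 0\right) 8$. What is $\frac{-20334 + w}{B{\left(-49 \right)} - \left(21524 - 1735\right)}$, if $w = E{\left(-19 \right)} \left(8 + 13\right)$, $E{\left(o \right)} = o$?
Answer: $\frac{20733}{17437} \approx 1.189$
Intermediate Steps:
$B{\left(G \right)} = - 48 G$ ($B{\left(G \right)} = - 6 \left(G + 0\right) 8 = - 6 G 8 = - 6 \cdot 8 G = - 48 G$)
$w = -399$ ($w = - 19 \left(8 + 13\right) = \left(-19\right) 21 = -399$)
$\frac{-20334 + w}{B{\left(-49 \right)} - \left(21524 - 1735\right)} = \frac{-20334 - 399}{\left(-48\right) \left(-49\right) - \left(21524 - 1735\right)} = - \frac{20733}{2352 - 19789} = - \frac{20733}{-17437} = \left(-20733\right) \left(- \frac{1}{17437}\right) = \frac{20733}{17437}$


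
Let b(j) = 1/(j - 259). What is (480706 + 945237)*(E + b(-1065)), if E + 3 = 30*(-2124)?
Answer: -120305745730579/1324 ≈ -9.0865e+10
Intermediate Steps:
E = -63723 (E = -3 + 30*(-2124) = -3 - 63720 = -63723)
b(j) = 1/(-259 + j)
(480706 + 945237)*(E + b(-1065)) = (480706 + 945237)*(-63723 + 1/(-259 - 1065)) = 1425943*(-63723 + 1/(-1324)) = 1425943*(-63723 - 1/1324) = 1425943*(-84369253/1324) = -120305745730579/1324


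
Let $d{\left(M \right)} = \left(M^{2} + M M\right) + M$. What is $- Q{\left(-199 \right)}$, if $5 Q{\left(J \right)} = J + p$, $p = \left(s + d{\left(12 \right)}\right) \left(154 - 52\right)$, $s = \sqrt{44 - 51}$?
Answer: $- \frac{30401}{5} - \frac{102 i \sqrt{7}}{5} \approx -6080.2 - 53.973 i$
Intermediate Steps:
$d{\left(M \right)} = M + 2 M^{2}$ ($d{\left(M \right)} = \left(M^{2} + M^{2}\right) + M = 2 M^{2} + M = M + 2 M^{2}$)
$s = i \sqrt{7}$ ($s = \sqrt{-7} = i \sqrt{7} \approx 2.6458 i$)
$p = 30600 + 102 i \sqrt{7}$ ($p = \left(i \sqrt{7} + 12 \left(1 + 2 \cdot 12\right)\right) \left(154 - 52\right) = \left(i \sqrt{7} + 12 \left(1 + 24\right)\right) 102 = \left(i \sqrt{7} + 12 \cdot 25\right) 102 = \left(i \sqrt{7} + 300\right) 102 = \left(300 + i \sqrt{7}\right) 102 = 30600 + 102 i \sqrt{7} \approx 30600.0 + 269.87 i$)
$Q{\left(J \right)} = 6120 + \frac{J}{5} + \frac{102 i \sqrt{7}}{5}$ ($Q{\left(J \right)} = \frac{J + \left(30600 + 102 i \sqrt{7}\right)}{5} = \frac{30600 + J + 102 i \sqrt{7}}{5} = 6120 + \frac{J}{5} + \frac{102 i \sqrt{7}}{5}$)
$- Q{\left(-199 \right)} = - (6120 + \frac{1}{5} \left(-199\right) + \frac{102 i \sqrt{7}}{5}) = - (6120 - \frac{199}{5} + \frac{102 i \sqrt{7}}{5}) = - (\frac{30401}{5} + \frac{102 i \sqrt{7}}{5}) = - \frac{30401}{5} - \frac{102 i \sqrt{7}}{5}$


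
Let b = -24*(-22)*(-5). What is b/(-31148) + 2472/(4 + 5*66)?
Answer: 9734952/1300429 ≈ 7.4860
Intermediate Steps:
b = -2640 (b = 528*(-5) = -2640)
b/(-31148) + 2472/(4 + 5*66) = -2640/(-31148) + 2472/(4 + 5*66) = -2640*(-1/31148) + 2472/(4 + 330) = 660/7787 + 2472/334 = 660/7787 + 2472*(1/334) = 660/7787 + 1236/167 = 9734952/1300429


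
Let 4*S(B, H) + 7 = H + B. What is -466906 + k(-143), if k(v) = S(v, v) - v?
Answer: -1867345/4 ≈ -4.6684e+5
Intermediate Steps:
S(B, H) = -7/4 + B/4 + H/4 (S(B, H) = -7/4 + (H + B)/4 = -7/4 + (B + H)/4 = -7/4 + (B/4 + H/4) = -7/4 + B/4 + H/4)
k(v) = -7/4 - v/2 (k(v) = (-7/4 + v/4 + v/4) - v = (-7/4 + v/2) - v = -7/4 - v/2)
-466906 + k(-143) = -466906 + (-7/4 - 1/2*(-143)) = -466906 + (-7/4 + 143/2) = -466906 + 279/4 = -1867345/4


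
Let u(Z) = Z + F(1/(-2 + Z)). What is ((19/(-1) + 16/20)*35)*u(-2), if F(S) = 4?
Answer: -1274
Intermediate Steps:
u(Z) = 4 + Z (u(Z) = Z + 4 = 4 + Z)
((19/(-1) + 16/20)*35)*u(-2) = ((19/(-1) + 16/20)*35)*(4 - 2) = ((19*(-1) + 16*(1/20))*35)*2 = ((-19 + 4/5)*35)*2 = -91/5*35*2 = -637*2 = -1274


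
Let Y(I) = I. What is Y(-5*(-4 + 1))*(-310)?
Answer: -4650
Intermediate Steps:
Y(-5*(-4 + 1))*(-310) = -5*(-4 + 1)*(-310) = -5*(-3)*(-310) = 15*(-310) = -4650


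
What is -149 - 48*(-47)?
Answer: 2107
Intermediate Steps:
-149 - 48*(-47) = -149 + 2256 = 2107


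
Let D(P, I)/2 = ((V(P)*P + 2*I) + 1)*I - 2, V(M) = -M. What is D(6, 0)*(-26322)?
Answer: 105288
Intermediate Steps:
D(P, I) = -4 + 2*I*(1 - P² + 2*I) (D(P, I) = 2*((((-P)*P + 2*I) + 1)*I - 2) = 2*(((-P² + 2*I) + 1)*I - 2) = 2*((1 - P² + 2*I)*I - 2) = 2*(I*(1 - P² + 2*I) - 2) = 2*(-2 + I*(1 - P² + 2*I)) = -4 + 2*I*(1 - P² + 2*I))
D(6, 0)*(-26322) = (-4 + 2*0 + 4*0² - 2*0*6²)*(-26322) = (-4 + 0 + 4*0 - 2*0*36)*(-26322) = (-4 + 0 + 0 + 0)*(-26322) = -4*(-26322) = 105288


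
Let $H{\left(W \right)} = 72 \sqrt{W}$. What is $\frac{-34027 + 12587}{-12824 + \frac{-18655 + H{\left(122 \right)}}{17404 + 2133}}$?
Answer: $\frac{11661485312106560}{6975654042314889} + \frac{3350986240 \sqrt{122}}{6975654042314889} \approx 1.6717$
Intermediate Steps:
$\frac{-34027 + 12587}{-12824 + \frac{-18655 + H{\left(122 \right)}}{17404 + 2133}} = \frac{-34027 + 12587}{-12824 + \frac{-18655 + 72 \sqrt{122}}{17404 + 2133}} = - \frac{21440}{-12824 + \frac{-18655 + 72 \sqrt{122}}{19537}} = - \frac{21440}{-12824 + \left(-18655 + 72 \sqrt{122}\right) \frac{1}{19537}} = - \frac{21440}{-12824 - \left(\frac{2665}{2791} - \frac{72 \sqrt{122}}{19537}\right)} = - \frac{21440}{- \frac{35794449}{2791} + \frac{72 \sqrt{122}}{19537}}$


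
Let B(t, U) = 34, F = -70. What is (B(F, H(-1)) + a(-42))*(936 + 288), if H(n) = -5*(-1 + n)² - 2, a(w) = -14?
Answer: 24480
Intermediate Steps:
H(n) = -2 - 5*(-1 + n)²
(B(F, H(-1)) + a(-42))*(936 + 288) = (34 - 14)*(936 + 288) = 20*1224 = 24480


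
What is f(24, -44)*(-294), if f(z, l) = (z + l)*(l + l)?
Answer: -517440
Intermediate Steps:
f(z, l) = 2*l*(l + z) (f(z, l) = (l + z)*(2*l) = 2*l*(l + z))
f(24, -44)*(-294) = (2*(-44)*(-44 + 24))*(-294) = (2*(-44)*(-20))*(-294) = 1760*(-294) = -517440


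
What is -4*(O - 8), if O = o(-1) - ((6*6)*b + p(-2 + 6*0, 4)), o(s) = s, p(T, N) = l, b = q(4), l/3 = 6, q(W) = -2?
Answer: -180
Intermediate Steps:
l = 18 (l = 3*6 = 18)
b = -2
p(T, N) = 18
O = 53 (O = -1 - ((6*6)*(-2) + 18) = -1 - (36*(-2) + 18) = -1 - (-72 + 18) = -1 - 1*(-54) = -1 + 54 = 53)
-4*(O - 8) = -4*(53 - 8) = -4*45 = -180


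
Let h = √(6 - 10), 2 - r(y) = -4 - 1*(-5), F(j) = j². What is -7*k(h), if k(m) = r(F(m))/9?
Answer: -7/9 ≈ -0.77778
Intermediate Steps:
r(y) = 1 (r(y) = 2 - (-4 - 1*(-5)) = 2 - (-4 + 5) = 2 - 1*1 = 2 - 1 = 1)
h = 2*I (h = √(-4) = 2*I ≈ 2.0*I)
k(m) = ⅑ (k(m) = 1/9 = 1*(⅑) = ⅑)
-7*k(h) = -7*⅑ = -7/9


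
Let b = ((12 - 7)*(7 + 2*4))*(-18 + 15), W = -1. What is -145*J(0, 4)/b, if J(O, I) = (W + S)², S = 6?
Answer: 145/9 ≈ 16.111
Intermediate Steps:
J(O, I) = 25 (J(O, I) = (-1 + 6)² = 5² = 25)
b = -225 (b = (5*(7 + 8))*(-3) = (5*15)*(-3) = 75*(-3) = -225)
-145*J(0, 4)/b = -3625/(-225) = -3625*(-1)/225 = -145*(-⅑) = 145/9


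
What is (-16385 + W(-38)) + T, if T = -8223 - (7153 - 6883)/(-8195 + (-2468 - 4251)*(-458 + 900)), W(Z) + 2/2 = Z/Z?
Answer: -73282451474/2977993 ≈ -24608.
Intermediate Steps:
W(Z) = 0 (W(Z) = -1 + Z/Z = -1 + 1 = 0)
T = -24488036169/2977993 (T = -8223 - 270/(-8195 - 6719*442) = -8223 - 270/(-8195 - 2969798) = -8223 - 270/(-2977993) = -8223 - 270*(-1)/2977993 = -8223 - 1*(-270/2977993) = -8223 + 270/2977993 = -24488036169/2977993 ≈ -8223.0)
(-16385 + W(-38)) + T = (-16385 + 0) - 24488036169/2977993 = -16385 - 24488036169/2977993 = -73282451474/2977993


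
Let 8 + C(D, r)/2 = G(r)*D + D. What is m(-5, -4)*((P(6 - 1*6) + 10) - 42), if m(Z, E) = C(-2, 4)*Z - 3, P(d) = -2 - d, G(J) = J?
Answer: -6018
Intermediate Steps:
C(D, r) = -16 + 2*D + 2*D*r (C(D, r) = -16 + 2*(r*D + D) = -16 + 2*(D*r + D) = -16 + 2*(D + D*r) = -16 + (2*D + 2*D*r) = -16 + 2*D + 2*D*r)
m(Z, E) = -3 - 36*Z (m(Z, E) = (-16 + 2*(-2) + 2*(-2)*4)*Z - 3 = (-16 - 4 - 16)*Z - 3 = -36*Z - 3 = -3 - 36*Z)
m(-5, -4)*((P(6 - 1*6) + 10) - 42) = (-3 - 36*(-5))*(((-2 - (6 - 1*6)) + 10) - 42) = (-3 + 180)*(((-2 - (6 - 6)) + 10) - 42) = 177*(((-2 - 1*0) + 10) - 42) = 177*(((-2 + 0) + 10) - 42) = 177*((-2 + 10) - 42) = 177*(8 - 42) = 177*(-34) = -6018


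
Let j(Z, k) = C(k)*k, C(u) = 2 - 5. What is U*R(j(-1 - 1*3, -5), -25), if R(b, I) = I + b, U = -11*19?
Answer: 2090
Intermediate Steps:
C(u) = -3
U = -209
j(Z, k) = -3*k
U*R(j(-1 - 1*3, -5), -25) = -209*(-25 - 3*(-5)) = -209*(-25 + 15) = -209*(-10) = 2090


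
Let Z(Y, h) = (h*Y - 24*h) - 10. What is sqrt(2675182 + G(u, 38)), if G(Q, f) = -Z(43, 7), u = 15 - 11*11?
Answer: sqrt(2675059) ≈ 1635.6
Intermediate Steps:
Z(Y, h) = -10 - 24*h + Y*h (Z(Y, h) = (Y*h - 24*h) - 10 = (-24*h + Y*h) - 10 = -10 - 24*h + Y*h)
u = -106 (u = 15 - 121 = -106)
G(Q, f) = -123 (G(Q, f) = -(-10 - 24*7 + 43*7) = -(-10 - 168 + 301) = -1*123 = -123)
sqrt(2675182 + G(u, 38)) = sqrt(2675182 - 123) = sqrt(2675059)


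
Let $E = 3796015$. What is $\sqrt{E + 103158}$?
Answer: $\sqrt{3899173} \approx 1974.6$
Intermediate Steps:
$\sqrt{E + 103158} = \sqrt{3796015 + 103158} = \sqrt{3899173}$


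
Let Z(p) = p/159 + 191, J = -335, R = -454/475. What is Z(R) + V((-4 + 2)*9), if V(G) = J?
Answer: -10876054/75525 ≈ -144.01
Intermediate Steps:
R = -454/475 (R = -454*1/475 = -454/475 ≈ -0.95579)
V(G) = -335
Z(p) = 191 + p/159 (Z(p) = p*(1/159) + 191 = p/159 + 191 = 191 + p/159)
Z(R) + V((-4 + 2)*9) = (191 + (1/159)*(-454/475)) - 335 = (191 - 454/75525) - 335 = 14424821/75525 - 335 = -10876054/75525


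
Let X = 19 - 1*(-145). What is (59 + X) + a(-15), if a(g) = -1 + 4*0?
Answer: 222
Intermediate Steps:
a(g) = -1 (a(g) = -1 + 0 = -1)
X = 164 (X = 19 + 145 = 164)
(59 + X) + a(-15) = (59 + 164) - 1 = 223 - 1 = 222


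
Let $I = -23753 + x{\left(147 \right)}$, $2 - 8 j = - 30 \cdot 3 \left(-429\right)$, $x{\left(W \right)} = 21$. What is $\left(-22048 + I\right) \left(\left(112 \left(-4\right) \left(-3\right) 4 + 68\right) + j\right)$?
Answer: $-28292040$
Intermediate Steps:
$j = -4826$ ($j = \frac{1}{4} - \frac{\left(-30\right) 3 \left(-429\right)}{8} = \frac{1}{4} - \frac{\left(-30\right) \left(-1287\right)}{8} = \frac{1}{4} - \frac{19305}{4} = -4826$)
$I = -23732$ ($I = -23753 + 21 = -23732$)
$\left(-22048 + I\right) \left(\left(112 \left(-4\right) \left(-3\right) 4 + 68\right) + j\right) = \left(-22048 - 23732\right) \left(\left(112 \left(-4\right) \left(-3\right) 4 + 68\right) - 4826\right) = - 45780 \left(\left(112 \cdot 12 \cdot 4 + 68\right) - 4826\right) = - 45780 \left(\left(112 \cdot 48 + 68\right) - 4826\right) = - 45780 \left(\left(5376 + 68\right) - 4826\right) = - 45780 \left(5444 - 4826\right) = \left(-45780\right) 618 = -28292040$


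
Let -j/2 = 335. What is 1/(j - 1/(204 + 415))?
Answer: -619/414731 ≈ -0.0014925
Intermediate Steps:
j = -670 (j = -2*335 = -670)
1/(j - 1/(204 + 415)) = 1/(-670 - 1/(204 + 415)) = 1/(-670 - 1/619) = 1/(-414731/619) = -619/414731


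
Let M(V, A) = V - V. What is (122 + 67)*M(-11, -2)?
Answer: 0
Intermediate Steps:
M(V, A) = 0
(122 + 67)*M(-11, -2) = (122 + 67)*0 = 189*0 = 0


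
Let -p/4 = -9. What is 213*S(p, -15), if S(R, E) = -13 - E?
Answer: 426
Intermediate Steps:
p = 36 (p = -4*(-9) = 36)
213*S(p, -15) = 213*(-13 - 1*(-15)) = 213*(-13 + 15) = 213*2 = 426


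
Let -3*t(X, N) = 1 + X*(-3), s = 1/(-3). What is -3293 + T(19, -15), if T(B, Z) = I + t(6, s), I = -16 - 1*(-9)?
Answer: -9883/3 ≈ -3294.3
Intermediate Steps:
s = -⅓ ≈ -0.33333
t(X, N) = -⅓ + X (t(X, N) = -(1 + X*(-3))/3 = -(1 - 3*X)/3 = -⅓ + X)
I = -7 (I = -16 + 9 = -7)
T(B, Z) = -4/3 (T(B, Z) = -7 + (-⅓ + 6) = -7 + 17/3 = -4/3)
-3293 + T(19, -15) = -3293 - 4/3 = -9883/3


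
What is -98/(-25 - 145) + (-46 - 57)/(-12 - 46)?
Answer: 11597/4930 ≈ 2.3523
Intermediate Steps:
-98/(-25 - 145) + (-46 - 57)/(-12 - 46) = -98/(-170) - 103/(-58) = -98*(-1/170) - 103*(-1/58) = 49/85 + 103/58 = 11597/4930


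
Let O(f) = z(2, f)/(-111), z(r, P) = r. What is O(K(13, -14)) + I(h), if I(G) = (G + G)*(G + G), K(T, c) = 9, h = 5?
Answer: 11098/111 ≈ 99.982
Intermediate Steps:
I(G) = 4*G² (I(G) = (2*G)*(2*G) = 4*G²)
O(f) = -2/111 (O(f) = 2/(-111) = 2*(-1/111) = -2/111)
O(K(13, -14)) + I(h) = -2/111 + 4*5² = -2/111 + 4*25 = -2/111 + 100 = 11098/111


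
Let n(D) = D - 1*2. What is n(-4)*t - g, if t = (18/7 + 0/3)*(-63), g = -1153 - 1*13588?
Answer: 15713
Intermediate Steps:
n(D) = -2 + D (n(D) = D - 2 = -2 + D)
g = -14741 (g = -1153 - 13588 = -14741)
t = -162 (t = (18*(⅐) + 0*(⅓))*(-63) = (18/7 + 0)*(-63) = (18/7)*(-63) = -162)
n(-4)*t - g = (-2 - 4)*(-162) - 1*(-14741) = -6*(-162) + 14741 = 972 + 14741 = 15713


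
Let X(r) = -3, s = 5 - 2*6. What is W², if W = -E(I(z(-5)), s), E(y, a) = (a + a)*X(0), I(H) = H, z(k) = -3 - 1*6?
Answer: 1764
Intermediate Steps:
z(k) = -9 (z(k) = -3 - 6 = -9)
s = -7 (s = 5 - 12 = -7)
E(y, a) = -6*a (E(y, a) = (a + a)*(-3) = (2*a)*(-3) = -6*a)
W = -42 (W = -(-6)*(-7) = -1*42 = -42)
W² = (-42)² = 1764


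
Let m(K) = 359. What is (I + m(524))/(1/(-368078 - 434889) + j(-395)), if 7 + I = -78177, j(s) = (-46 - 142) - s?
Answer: -62490906775/166214168 ≈ -375.97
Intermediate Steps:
j(s) = -188 - s
I = -78184 (I = -7 - 78177 = -78184)
(I + m(524))/(1/(-368078 - 434889) + j(-395)) = (-78184 + 359)/(1/(-368078 - 434889) + (-188 - 1*(-395))) = -77825/(1/(-802967) + (-188 + 395)) = -77825/(-1/802967 + 207) = -77825/166214168/802967 = -77825*802967/166214168 = -62490906775/166214168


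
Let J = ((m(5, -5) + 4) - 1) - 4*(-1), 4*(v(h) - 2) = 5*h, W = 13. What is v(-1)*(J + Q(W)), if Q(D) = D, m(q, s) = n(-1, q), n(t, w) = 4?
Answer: 18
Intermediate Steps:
m(q, s) = 4
v(h) = 2 + 5*h/4 (v(h) = 2 + (5*h)/4 = 2 + 5*h/4)
J = 11 (J = ((4 + 4) - 1) - 4*(-1) = (8 - 1) + 4 = 7 + 4 = 11)
v(-1)*(J + Q(W)) = (2 + (5/4)*(-1))*(11 + 13) = (2 - 5/4)*24 = (¾)*24 = 18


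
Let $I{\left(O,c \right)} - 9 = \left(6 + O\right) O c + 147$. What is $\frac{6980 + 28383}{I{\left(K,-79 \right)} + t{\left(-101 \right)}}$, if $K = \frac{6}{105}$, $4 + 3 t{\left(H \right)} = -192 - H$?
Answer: $\frac{129959025}{356437} \approx 364.61$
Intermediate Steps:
$t{\left(H \right)} = - \frac{196}{3} - \frac{H}{3}$ ($t{\left(H \right)} = - \frac{4}{3} + \frac{-192 - H}{3} = - \frac{4}{3} - \left(64 + \frac{H}{3}\right) = - \frac{196}{3} - \frac{H}{3}$)
$K = \frac{2}{35}$ ($K = 6 \cdot \frac{1}{105} = \frac{2}{35} \approx 0.057143$)
$I{\left(O,c \right)} = 156 + O c \left(6 + O\right)$ ($I{\left(O,c \right)} = 9 + \left(\left(6 + O\right) O c + 147\right) = 9 + \left(O \left(6 + O\right) c + 147\right) = 9 + \left(O c \left(6 + O\right) + 147\right) = 9 + \left(147 + O c \left(6 + O\right)\right) = 156 + O c \left(6 + O\right)$)
$\frac{6980 + 28383}{I{\left(K,-79 \right)} + t{\left(-101 \right)}} = \frac{6980 + 28383}{\left(156 - 79 \left(\frac{2}{35}\right)^{2} + 6 \cdot \frac{2}{35} \left(-79\right)\right) - \frac{95}{3}} = \frac{35363}{\left(156 - \frac{316}{1225} - \frac{948}{35}\right) + \left(- \frac{196}{3} + \frac{101}{3}\right)} = \frac{35363}{\left(156 - \frac{316}{1225} - \frac{948}{35}\right) - \frac{95}{3}} = \frac{35363}{\frac{157604}{1225} - \frac{95}{3}} = \frac{35363}{\frac{356437}{3675}} = 35363 \cdot \frac{3675}{356437} = \frac{129959025}{356437}$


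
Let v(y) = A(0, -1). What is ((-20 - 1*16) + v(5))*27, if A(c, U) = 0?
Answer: -972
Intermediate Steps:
v(y) = 0
((-20 - 1*16) + v(5))*27 = ((-20 - 1*16) + 0)*27 = ((-20 - 16) + 0)*27 = (-36 + 0)*27 = -36*27 = -972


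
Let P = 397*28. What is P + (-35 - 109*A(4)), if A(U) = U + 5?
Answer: 10100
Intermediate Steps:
A(U) = 5 + U
P = 11116
P + (-35 - 109*A(4)) = 11116 + (-35 - 109*(5 + 4)) = 11116 + (-35 - 109*9) = 11116 + (-35 - 981) = 11116 - 1016 = 10100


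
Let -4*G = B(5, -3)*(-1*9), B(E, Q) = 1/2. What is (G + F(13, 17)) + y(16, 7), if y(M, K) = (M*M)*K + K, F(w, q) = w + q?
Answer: 14641/8 ≈ 1830.1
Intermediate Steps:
F(w, q) = q + w
B(E, Q) = 1/2
y(M, K) = K + K*M**2 (y(M, K) = M**2*K + K = K*M**2 + K = K + K*M**2)
G = 9/8 (G = -(-1*9)/8 = -(-9)/8 = -1/4*(-9/2) = 9/8 ≈ 1.1250)
(G + F(13, 17)) + y(16, 7) = (9/8 + (17 + 13)) + 7*(1 + 16**2) = (9/8 + 30) + 7*(1 + 256) = 249/8 + 7*257 = 249/8 + 1799 = 14641/8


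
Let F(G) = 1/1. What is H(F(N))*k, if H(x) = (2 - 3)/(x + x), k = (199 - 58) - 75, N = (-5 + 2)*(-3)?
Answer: -33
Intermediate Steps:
N = 9 (N = -3*(-3) = 9)
F(G) = 1
k = 66 (k = 141 - 75 = 66)
H(x) = -1/(2*x)
H(F(N))*k = -½/1*66 = -½*1*66 = -½*66 = -33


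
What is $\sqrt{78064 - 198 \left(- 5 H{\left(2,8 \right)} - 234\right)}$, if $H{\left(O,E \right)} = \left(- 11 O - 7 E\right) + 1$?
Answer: $\sqrt{48166} \approx 219.47$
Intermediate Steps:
$H{\left(O,E \right)} = 1 - 11 O - 7 E$
$\sqrt{78064 - 198 \left(- 5 H{\left(2,8 \right)} - 234\right)} = \sqrt{78064 - 198 \left(- 5 \left(1 - 22 - 56\right) - 234\right)} = \sqrt{78064 - 198 \left(\left(-5\right) \left(-77\right) - 234\right)} = \sqrt{78064 - 198 \left(385 - 234\right)} = \sqrt{78064 - 29898} = \sqrt{48166}$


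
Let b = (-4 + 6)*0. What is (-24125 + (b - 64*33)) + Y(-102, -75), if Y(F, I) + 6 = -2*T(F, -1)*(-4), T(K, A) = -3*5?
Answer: -26363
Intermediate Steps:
T(K, A) = -15
b = 0 (b = 2*0 = 0)
Y(F, I) = -126 (Y(F, I) = -6 - 2*(-15)*(-4) = -6 + 30*(-4) = -6 - 120 = -126)
(-24125 + (b - 64*33)) + Y(-102, -75) = (-24125 + (0 - 64*33)) - 126 = (-24125 + (0 - 2112)) - 126 = (-24125 - 2112) - 126 = -26237 - 126 = -26363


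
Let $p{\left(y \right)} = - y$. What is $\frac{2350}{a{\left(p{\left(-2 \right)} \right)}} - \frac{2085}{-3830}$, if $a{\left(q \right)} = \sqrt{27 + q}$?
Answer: $\frac{417}{766} + \frac{2350 \sqrt{29}}{29} \approx 436.93$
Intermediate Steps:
$\frac{2350}{a{\left(p{\left(-2 \right)} \right)}} - \frac{2085}{-3830} = \frac{2350}{\sqrt{27 - -2}} - \frac{2085}{-3830} = \frac{2350}{\sqrt{27 + 2}} - - \frac{417}{766} = \frac{2350}{\sqrt{29}} + \frac{417}{766} = 2350 \frac{\sqrt{29}}{29} + \frac{417}{766} = \frac{2350 \sqrt{29}}{29} + \frac{417}{766} = \frac{417}{766} + \frac{2350 \sqrt{29}}{29}$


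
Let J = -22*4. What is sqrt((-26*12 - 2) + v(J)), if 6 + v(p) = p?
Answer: 2*I*sqrt(102) ≈ 20.199*I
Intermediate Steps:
J = -88
v(p) = -6 + p
sqrt((-26*12 - 2) + v(J)) = sqrt((-26*12 - 2) + (-6 - 88)) = sqrt((-312 - 2) - 94) = sqrt(-314 - 94) = sqrt(-408) = 2*I*sqrt(102)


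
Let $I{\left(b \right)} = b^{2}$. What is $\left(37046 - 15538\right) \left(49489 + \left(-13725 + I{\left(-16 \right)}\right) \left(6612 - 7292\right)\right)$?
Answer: $198054460772$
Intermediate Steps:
$\left(37046 - 15538\right) \left(49489 + \left(-13725 + I{\left(-16 \right)}\right) \left(6612 - 7292\right)\right) = \left(37046 - 15538\right) \left(49489 + \left(-13725 + \left(-16\right)^{2}\right) \left(6612 - 7292\right)\right) = 21508 \left(49489 + \left(-13725 + 256\right) \left(-680\right)\right) = 21508 \left(49489 - -9158920\right) = 21508 \left(49489 + 9158920\right) = 21508 \cdot 9208409 = 198054460772$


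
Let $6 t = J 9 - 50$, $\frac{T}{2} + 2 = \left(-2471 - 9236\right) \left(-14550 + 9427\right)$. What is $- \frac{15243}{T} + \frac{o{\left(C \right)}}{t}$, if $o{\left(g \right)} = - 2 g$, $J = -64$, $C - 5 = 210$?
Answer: $\frac{51576874387}{12514774778} \approx 4.1213$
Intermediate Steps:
$C = 215$ ($C = 5 + 210 = 215$)
$T = 119949918$ ($T = -4 + 2 \left(-2471 - 9236\right) \left(-14550 + 9427\right) = -4 + 2 \left(\left(-11707\right) \left(-5123\right)\right) = -4 + 2 \cdot 59974961 = -4 + 119949922 = 119949918$)
$t = - \frac{313}{3}$ ($t = \frac{\left(-64\right) 9 - 50}{6} = \frac{-576 - 50}{6} = \frac{1}{6} \left(-626\right) = - \frac{313}{3} \approx -104.33$)
$- \frac{15243}{T} + \frac{o{\left(C \right)}}{t} = - \frac{15243}{119949918} + \frac{\left(-2\right) 215}{- \frac{313}{3}} = \left(-15243\right) \frac{1}{119949918} - - \frac{1290}{313} = - \frac{5081}{39983306} + \frac{1290}{313} = \frac{51576874387}{12514774778}$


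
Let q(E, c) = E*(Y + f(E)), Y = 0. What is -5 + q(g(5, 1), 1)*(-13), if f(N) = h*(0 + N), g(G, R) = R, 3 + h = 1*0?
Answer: 34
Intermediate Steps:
h = -3 (h = -3 + 1*0 = -3 + 0 = -3)
f(N) = -3*N (f(N) = -3*(0 + N) = -3*N)
q(E, c) = -3*E**2 (q(E, c) = E*(0 - 3*E) = E*(-3*E) = -3*E**2)
-5 + q(g(5, 1), 1)*(-13) = -5 - 3*1**2*(-13) = -5 - 3*1*(-13) = -5 - 3*(-13) = -5 + 39 = 34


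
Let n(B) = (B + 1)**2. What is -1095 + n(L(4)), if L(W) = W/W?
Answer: -1091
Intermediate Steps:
L(W) = 1
n(B) = (1 + B)**2
-1095 + n(L(4)) = -1095 + (1 + 1)**2 = -1095 + 2**2 = -1095 + 4 = -1091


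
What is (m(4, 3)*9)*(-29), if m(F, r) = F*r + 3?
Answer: -3915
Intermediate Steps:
m(F, r) = 3 + F*r
(m(4, 3)*9)*(-29) = ((3 + 4*3)*9)*(-29) = ((3 + 12)*9)*(-29) = (15*9)*(-29) = 135*(-29) = -3915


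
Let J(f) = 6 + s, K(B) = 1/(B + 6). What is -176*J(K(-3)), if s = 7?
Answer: -2288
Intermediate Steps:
K(B) = 1/(6 + B)
J(f) = 13 (J(f) = 6 + 7 = 13)
-176*J(K(-3)) = -176*13 = -2288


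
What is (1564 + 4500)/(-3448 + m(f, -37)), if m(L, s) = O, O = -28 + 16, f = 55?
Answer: -1516/865 ≈ -1.7526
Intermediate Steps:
O = -12
m(L, s) = -12
(1564 + 4500)/(-3448 + m(f, -37)) = (1564 + 4500)/(-3448 - 12) = 6064/(-3460) = 6064*(-1/3460) = -1516/865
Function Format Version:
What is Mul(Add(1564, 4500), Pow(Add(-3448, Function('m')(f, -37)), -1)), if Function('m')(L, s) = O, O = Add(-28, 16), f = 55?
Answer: Rational(-1516, 865) ≈ -1.7526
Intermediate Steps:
O = -12
Function('m')(L, s) = -12
Mul(Add(1564, 4500), Pow(Add(-3448, Function('m')(f, -37)), -1)) = Mul(Add(1564, 4500), Pow(Add(-3448, -12), -1)) = Mul(6064, Pow(-3460, -1)) = Mul(6064, Rational(-1, 3460)) = Rational(-1516, 865)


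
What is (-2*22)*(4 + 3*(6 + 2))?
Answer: -1232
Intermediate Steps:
(-2*22)*(4 + 3*(6 + 2)) = -44*(4 + 3*8) = -44*(4 + 24) = -44*28 = -1232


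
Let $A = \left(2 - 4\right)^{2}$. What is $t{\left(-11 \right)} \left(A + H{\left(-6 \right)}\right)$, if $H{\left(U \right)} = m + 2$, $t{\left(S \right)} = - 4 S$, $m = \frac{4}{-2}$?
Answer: $176$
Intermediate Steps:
$m = -2$ ($m = 4 \left(- \frac{1}{2}\right) = -2$)
$A = 4$ ($A = \left(-2\right)^{2} = 4$)
$H{\left(U \right)} = 0$ ($H{\left(U \right)} = -2 + 2 = 0$)
$t{\left(-11 \right)} \left(A + H{\left(-6 \right)}\right) = \left(-4\right) \left(-11\right) \left(4 + 0\right) = 44 \cdot 4 = 176$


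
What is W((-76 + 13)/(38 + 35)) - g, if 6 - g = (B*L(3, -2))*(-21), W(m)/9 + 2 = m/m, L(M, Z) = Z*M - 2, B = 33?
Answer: 5529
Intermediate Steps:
L(M, Z) = -2 + M*Z (L(M, Z) = M*Z - 2 = -2 + M*Z)
W(m) = -9 (W(m) = -18 + 9*(m/m) = -18 + 9*1 = -18 + 9 = -9)
g = -5538 (g = 6 - 33*(-2 + 3*(-2))*(-21) = 6 - 33*(-2 - 6)*(-21) = 6 - 33*(-8)*(-21) = 6 - (-264)*(-21) = 6 - 1*5544 = 6 - 5544 = -5538)
W((-76 + 13)/(38 + 35)) - g = -9 - 1*(-5538) = -9 + 5538 = 5529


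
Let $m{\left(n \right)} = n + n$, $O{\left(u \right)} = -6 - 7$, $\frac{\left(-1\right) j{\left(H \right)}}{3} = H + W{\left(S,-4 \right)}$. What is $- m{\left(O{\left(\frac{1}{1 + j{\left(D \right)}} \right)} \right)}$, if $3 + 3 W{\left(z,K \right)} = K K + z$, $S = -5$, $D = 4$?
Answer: $26$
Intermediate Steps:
$W{\left(z,K \right)} = -1 + \frac{z}{3} + \frac{K^{2}}{3}$ ($W{\left(z,K \right)} = -1 + \frac{K K + z}{3} = -1 + \frac{K^{2} + z}{3} = -1 + \frac{z + K^{2}}{3} = -1 + \left(\frac{z}{3} + \frac{K^{2}}{3}\right) = -1 + \frac{z}{3} + \frac{K^{2}}{3}$)
$j{\left(H \right)} = -8 - 3 H$ ($j{\left(H \right)} = - 3 \left(H + \left(-1 + \frac{1}{3} \left(-5\right) + \frac{\left(-4\right)^{2}}{3}\right)\right) = - 3 \left(H - - \frac{8}{3}\right) = - 3 \left(H + \frac{8}{3}\right) = - 3 \left(\frac{8}{3} + H\right) = -8 - 3 H$)
$O{\left(u \right)} = -13$
$m{\left(n \right)} = 2 n$
$- m{\left(O{\left(\frac{1}{1 + j{\left(D \right)}} \right)} \right)} = - 2 \left(-13\right) = \left(-1\right) \left(-26\right) = 26$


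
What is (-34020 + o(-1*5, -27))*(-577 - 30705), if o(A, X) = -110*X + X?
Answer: 972150714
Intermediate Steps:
o(A, X) = -109*X
(-34020 + o(-1*5, -27))*(-577 - 30705) = (-34020 - 109*(-27))*(-577 - 30705) = (-34020 + 2943)*(-31282) = -31077*(-31282) = 972150714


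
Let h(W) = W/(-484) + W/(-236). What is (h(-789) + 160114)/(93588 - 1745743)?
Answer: -1143089351/11794734545 ≈ -0.096915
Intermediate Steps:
h(W) = -45*W/7139 (h(W) = W*(-1/484) + W*(-1/236) = -W/484 - W/236 = -45*W/7139)
(h(-789) + 160114)/(93588 - 1745743) = (-45/7139*(-789) + 160114)/(93588 - 1745743) = (35505/7139 + 160114)/(-1652155) = (1143089351/7139)*(-1/1652155) = -1143089351/11794734545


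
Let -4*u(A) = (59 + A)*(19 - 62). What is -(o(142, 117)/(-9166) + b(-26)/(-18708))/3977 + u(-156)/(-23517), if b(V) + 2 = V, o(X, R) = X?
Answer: 118529436505115/2672966242051092 ≈ 0.044344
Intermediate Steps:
u(A) = 2537/4 + 43*A/4 (u(A) = -(59 + A)*(19 - 62)/4 = -(59 + A)*(-43)/4 = -(-2537 - 43*A)/4 = 2537/4 + 43*A/4)
b(V) = -2 + V
-(o(142, 117)/(-9166) + b(-26)/(-18708))/3977 + u(-156)/(-23517) = -(142/(-9166) + (-2 - 26)/(-18708))/3977 + (2537/4 + (43/4)*(-156))/(-23517) = -(142*(-1/9166) - 28*(-1/18708))*(1/3977) + (2537/4 - 1677)*(-1/23517) = -(-71/4583 + 7/4677)*(1/3977) - 4171/4*(-1/23517) = -1*(-299986/21434691)*(1/3977) + 4171/94068 = (299986/21434691)*(1/3977) + 4171/94068 = 299986/85245766107 + 4171/94068 = 118529436505115/2672966242051092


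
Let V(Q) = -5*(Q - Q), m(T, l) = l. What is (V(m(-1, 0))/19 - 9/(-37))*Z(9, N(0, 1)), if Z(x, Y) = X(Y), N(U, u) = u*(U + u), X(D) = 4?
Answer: 36/37 ≈ 0.97297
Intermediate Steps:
V(Q) = 0 (V(Q) = -5*0 = 0)
Z(x, Y) = 4
(V(m(-1, 0))/19 - 9/(-37))*Z(9, N(0, 1)) = (0/19 - 9/(-37))*4 = (0*(1/19) - 9*(-1/37))*4 = (0 + 9/37)*4 = (9/37)*4 = 36/37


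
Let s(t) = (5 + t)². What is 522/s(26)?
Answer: 522/961 ≈ 0.54318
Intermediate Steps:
522/s(26) = 522/((5 + 26)²) = 522/(31²) = 522/961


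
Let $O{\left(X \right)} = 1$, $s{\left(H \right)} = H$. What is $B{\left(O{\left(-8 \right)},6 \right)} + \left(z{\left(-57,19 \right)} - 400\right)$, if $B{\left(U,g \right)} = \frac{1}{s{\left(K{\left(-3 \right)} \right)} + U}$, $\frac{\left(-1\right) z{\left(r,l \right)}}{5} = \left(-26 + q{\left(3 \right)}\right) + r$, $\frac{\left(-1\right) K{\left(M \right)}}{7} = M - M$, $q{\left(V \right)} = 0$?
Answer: $16$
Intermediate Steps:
$K{\left(M \right)} = 0$ ($K{\left(M \right)} = - 7 \left(M - M\right) = \left(-7\right) 0 = 0$)
$z{\left(r,l \right)} = 130 - 5 r$ ($z{\left(r,l \right)} = - 5 \left(\left(-26 + 0\right) + r\right) = - 5 \left(-26 + r\right) = 130 - 5 r$)
$B{\left(U,g \right)} = \frac{1}{U}$ ($B{\left(U,g \right)} = \frac{1}{0 + U} = \frac{1}{U}$)
$B{\left(O{\left(-8 \right)},6 \right)} + \left(z{\left(-57,19 \right)} - 400\right) = 1^{-1} + \left(\left(130 - -285\right) - 400\right) = 1 + \left(\left(130 + 285\right) - 400\right) = 1 + \left(415 - 400\right) = 1 + 15 = 16$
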